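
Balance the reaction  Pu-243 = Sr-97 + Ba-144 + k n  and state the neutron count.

Conserve mass number: 243 = 97 + 144 + k, so k = 243 − 241 = 2.
Check atomic number: 94 = 38 + 56 + 0 = 94. ✓

2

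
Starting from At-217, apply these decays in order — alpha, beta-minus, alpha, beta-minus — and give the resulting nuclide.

Start: (A, Z) = (217, 85).
After α: (213, 83).
After β⁻: (213, 84).
After α: (209, 82).
After β⁻: (209, 83).
Z = 83 is bismuth.

Bi-209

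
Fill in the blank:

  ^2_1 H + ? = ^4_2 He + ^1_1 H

He-3

Conserve mass number: 2 + A = 4 + 1, so A = 3.
Conserve atomic number: 1 + Z = 2 + 1, so Z = 2.
Z = 2 is helium, so the species is ^3_2 He.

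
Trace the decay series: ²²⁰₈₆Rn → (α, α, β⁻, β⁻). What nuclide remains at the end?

Po-212

Start: (A, Z) = (220, 86).
After α: (216, 84).
After α: (212, 82).
After β⁻: (212, 83).
After β⁻: (212, 84).
Z = 84 is polonium.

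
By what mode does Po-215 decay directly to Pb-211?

ΔA = 211 − 215 = -4; ΔZ = 82 − 84 = -2.
A drops by 4 and Z drops by 2 — the signature of alpha emission.

alpha decay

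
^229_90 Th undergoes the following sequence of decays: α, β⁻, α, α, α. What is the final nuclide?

Bi-213

Start: (A, Z) = (229, 90).
After α: (225, 88).
After β⁻: (225, 89).
After α: (221, 87).
After α: (217, 85).
After α: (213, 83).
Z = 83 is bismuth.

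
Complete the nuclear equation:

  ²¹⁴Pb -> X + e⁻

Conserve mass number: 214 = A + 0, so A = 214.
Conserve atomic number: 82 = Z − 1, so Z = 83.
Z = 83 is bismuth, so the species is ²¹⁴Bi.

Bi-214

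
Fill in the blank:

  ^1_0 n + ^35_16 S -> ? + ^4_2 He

Si-32

Conserve mass number: 1 + 35 = A + 4, so A = 32.
Conserve atomic number: 0 + 16 = Z + 2, so Z = 14.
Z = 14 is silicon, so the species is ^32_14 Si.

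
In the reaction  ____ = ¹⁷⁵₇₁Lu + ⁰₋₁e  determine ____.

Conserve mass number: A = 175 + 0, so A = 175.
Conserve atomic number: Z = 71 − 1, so Z = 70.
Z = 70 is ytterbium, so the species is ¹⁷⁵₇₀Yb.

Yb-175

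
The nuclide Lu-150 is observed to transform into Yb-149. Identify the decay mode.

proton emission

ΔA = 149 − 150 = -1; ΔZ = 70 − 71 = -1.
A drops by 1 and Z drops by 1 — a proton was emitted.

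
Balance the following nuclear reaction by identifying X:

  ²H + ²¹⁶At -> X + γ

Rn-218

Conserve mass number: 2 + 216 = A + 0, so A = 218.
Conserve atomic number: 1 + 85 = Z + 0, so Z = 86.
Z = 86 is radon, so the species is ²¹⁸Rn.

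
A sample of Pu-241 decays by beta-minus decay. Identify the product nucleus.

Beta-minus decay: mass number changes by +0, atomic number by +1.
A: 241 = 241; Z: 94 + 1 = 95.
Z = 95 is americium, so the daughter is Am-241.

Am-241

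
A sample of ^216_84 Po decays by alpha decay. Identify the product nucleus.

Pb-212

Alpha decay: mass number changes by -4, atomic number by -2.
A: 216 − 4 = 212; Z: 84 − 2 = 82.
Z = 82 is lead, so the daughter is ^212_82 Pb.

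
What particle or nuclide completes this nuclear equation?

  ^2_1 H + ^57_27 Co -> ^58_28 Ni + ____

neutron

Conserve mass number: 2 + 57 = 58 + A, so A = 1.
Conserve atomic number: 1 + 27 = 28 + Z, so Z = 0.
A = 1 and Z = 0 is ^1_0 n — a neutron.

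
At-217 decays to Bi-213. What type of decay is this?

ΔA = 213 − 217 = -4; ΔZ = 83 − 85 = -2.
A drops by 4 and Z drops by 2 — the signature of alpha emission.

alpha decay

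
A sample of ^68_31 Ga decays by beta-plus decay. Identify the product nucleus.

Beta-plus decay: mass number changes by +0, atomic number by -1.
A: 68 = 68; Z: 31 − 1 = 30.
Z = 30 is zinc, so the daughter is ^68_30 Zn.

Zn-68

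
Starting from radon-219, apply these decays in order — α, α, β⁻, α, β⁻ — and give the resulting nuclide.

Start: (A, Z) = (219, 86).
After α: (215, 84).
After α: (211, 82).
After β⁻: (211, 83).
After α: (207, 81).
After β⁻: (207, 82).
Z = 82 is lead.

Pb-207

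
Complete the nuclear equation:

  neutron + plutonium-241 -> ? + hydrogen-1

Np-241

Conserve mass number: 1 + 241 = A + 1, so A = 241.
Conserve atomic number: 0 + 94 = Z + 1, so Z = 93.
Z = 93 is neptunium, so the species is neptunium-241.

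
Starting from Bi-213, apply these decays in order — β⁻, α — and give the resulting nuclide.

Pb-209

Start: (A, Z) = (213, 83).
After β⁻: (213, 84).
After α: (209, 82).
Z = 82 is lead.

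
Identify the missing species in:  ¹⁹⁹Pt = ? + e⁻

Conserve mass number: 199 = A + 0, so A = 199.
Conserve atomic number: 78 = Z − 1, so Z = 79.
Z = 79 is gold, so the species is ¹⁹⁹Au.

Au-199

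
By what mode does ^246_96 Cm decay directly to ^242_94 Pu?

ΔA = 242 − 246 = -4; ΔZ = 94 − 96 = -2.
A drops by 4 and Z drops by 2 — the signature of alpha emission.

alpha decay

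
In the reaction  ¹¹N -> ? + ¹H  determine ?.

Conserve mass number: 11 = A + 1, so A = 10.
Conserve atomic number: 7 = Z + 1, so Z = 6.
Z = 6 is carbon, so the species is ¹⁰C.

C-10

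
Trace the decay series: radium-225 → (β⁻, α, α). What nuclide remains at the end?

At-217

Start: (A, Z) = (225, 88).
After β⁻: (225, 89).
After α: (221, 87).
After α: (217, 85).
Z = 85 is astatine.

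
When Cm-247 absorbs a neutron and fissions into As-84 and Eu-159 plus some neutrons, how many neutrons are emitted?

Conserve mass number: 248 = 84 + 159 + k, so k = 248 − 243 = 5.
Check atomic number: 96 = 33 + 63 + 0 = 96. ✓

5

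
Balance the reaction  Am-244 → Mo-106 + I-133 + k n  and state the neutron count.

5

Conserve mass number: 244 = 106 + 133 + k, so k = 244 − 239 = 5.
Check atomic number: 95 = 42 + 53 + 0 = 95. ✓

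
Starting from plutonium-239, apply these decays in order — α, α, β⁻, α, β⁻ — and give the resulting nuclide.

Th-227

Start: (A, Z) = (239, 94).
After α: (235, 92).
After α: (231, 90).
After β⁻: (231, 91).
After α: (227, 89).
After β⁻: (227, 90).
Z = 90 is thorium.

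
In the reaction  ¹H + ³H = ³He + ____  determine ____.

neutron

Conserve mass number: 1 + 3 = 3 + A, so A = 1.
Conserve atomic number: 1 + 1 = 2 + Z, so Z = 0.
A = 1 and Z = 0 is ¹n — a neutron.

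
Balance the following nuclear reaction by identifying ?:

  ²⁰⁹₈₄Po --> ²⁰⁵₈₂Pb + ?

alpha particle

Conserve mass number: 209 = 205 + A, so A = 4.
Conserve atomic number: 84 = 82 + Z, so Z = 2.
A = 4 and Z = 2 is ⁴₂He — an alpha particle.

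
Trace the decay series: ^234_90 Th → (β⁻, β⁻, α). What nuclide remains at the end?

Th-230

Start: (A, Z) = (234, 90).
After β⁻: (234, 91).
After β⁻: (234, 92).
After α: (230, 90).
Z = 90 is thorium.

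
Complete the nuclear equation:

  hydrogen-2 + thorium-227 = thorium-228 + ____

Conserve mass number: 2 + 227 = 228 + A, so A = 1.
Conserve atomic number: 1 + 90 = 90 + Z, so Z = 1.
A = 1 and Z = 1 is hydrogen-1 — a proton.

proton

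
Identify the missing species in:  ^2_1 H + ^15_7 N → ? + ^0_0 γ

O-17

Conserve mass number: 2 + 15 = A + 0, so A = 17.
Conserve atomic number: 1 + 7 = Z + 0, so Z = 8.
Z = 8 is oxygen, so the species is ^17_8 O.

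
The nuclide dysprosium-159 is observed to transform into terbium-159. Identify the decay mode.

beta-plus decay or electron capture

ΔA = 159 − 159 = 0; ΔZ = 65 − 66 = -1.
A is unchanged and Z drops by 1 — a proton has become a neutron (β⁺ emission or electron capture).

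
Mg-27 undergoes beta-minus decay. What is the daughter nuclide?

Beta-minus decay: mass number changes by +0, atomic number by +1.
A: 27 = 27; Z: 12 + 1 = 13.
Z = 13 is aluminium, so the daughter is Al-27.

Al-27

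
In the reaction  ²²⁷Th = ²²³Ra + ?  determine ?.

Conserve mass number: 227 = 223 + A, so A = 4.
Conserve atomic number: 90 = 88 + Z, so Z = 2.
A = 4 and Z = 2 is ⁴He — an alpha particle.

alpha particle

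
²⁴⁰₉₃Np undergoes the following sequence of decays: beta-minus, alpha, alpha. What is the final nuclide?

Start: (A, Z) = (240, 93).
After β⁻: (240, 94).
After α: (236, 92).
After α: (232, 90).
Z = 90 is thorium.

Th-232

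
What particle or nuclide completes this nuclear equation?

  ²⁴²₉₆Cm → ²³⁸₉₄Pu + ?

alpha particle

Conserve mass number: 242 = 238 + A, so A = 4.
Conserve atomic number: 96 = 94 + Z, so Z = 2.
A = 4 and Z = 2 is ⁴₂He — an alpha particle.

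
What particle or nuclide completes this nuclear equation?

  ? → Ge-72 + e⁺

Conserve mass number: A = 72 + 0, so A = 72.
Conserve atomic number: Z = 32 + 1, so Z = 33.
Z = 33 is arsenic, so the species is As-72.

As-72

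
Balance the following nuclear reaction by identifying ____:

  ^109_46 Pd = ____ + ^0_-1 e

Ag-109

Conserve mass number: 109 = A + 0, so A = 109.
Conserve atomic number: 46 = Z − 1, so Z = 47.
Z = 47 is silver, so the species is ^109_47 Ag.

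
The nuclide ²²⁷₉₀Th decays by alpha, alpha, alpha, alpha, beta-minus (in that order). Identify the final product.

Start: (A, Z) = (227, 90).
After α: (223, 88).
After α: (219, 86).
After α: (215, 84).
After α: (211, 82).
After β⁻: (211, 83).
Z = 83 is bismuth.

Bi-211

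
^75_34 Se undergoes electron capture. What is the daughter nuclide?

As-75

Electron capture: mass number changes by +0, atomic number by -1.
A: 75 = 75; Z: 34 − 1 = 33.
Z = 33 is arsenic, so the daughter is ^75_33 As.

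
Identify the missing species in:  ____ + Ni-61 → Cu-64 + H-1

Conserve mass number: A + 61 = 64 + 1, so A = 4.
Conserve atomic number: Z + 28 = 29 + 1, so Z = 2.
A = 4 and Z = 2 is He-4 — an alpha particle.

alpha particle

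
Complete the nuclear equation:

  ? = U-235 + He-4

Conserve mass number: A = 235 + 4, so A = 239.
Conserve atomic number: Z = 92 + 2, so Z = 94.
Z = 94 is plutonium, so the species is Pu-239.

Pu-239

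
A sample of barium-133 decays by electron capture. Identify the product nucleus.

Cs-133

Electron capture: mass number changes by +0, atomic number by -1.
A: 133 = 133; Z: 56 − 1 = 55.
Z = 55 is caesium, so the daughter is caesium-133.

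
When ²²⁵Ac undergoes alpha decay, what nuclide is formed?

Alpha decay: mass number changes by -4, atomic number by -2.
A: 225 − 4 = 221; Z: 89 − 2 = 87.
Z = 87 is francium, so the daughter is ²²¹Fr.

Fr-221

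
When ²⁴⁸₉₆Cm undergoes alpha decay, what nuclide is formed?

Alpha decay: mass number changes by -4, atomic number by -2.
A: 248 − 4 = 244; Z: 96 − 2 = 94.
Z = 94 is plutonium, so the daughter is ²⁴⁴₉₄Pu.

Pu-244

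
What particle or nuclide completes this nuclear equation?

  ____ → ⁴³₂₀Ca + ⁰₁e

Conserve mass number: A = 43 + 0, so A = 43.
Conserve atomic number: Z = 20 + 1, so Z = 21.
Z = 21 is scandium, so the species is ⁴³₂₁Sc.

Sc-43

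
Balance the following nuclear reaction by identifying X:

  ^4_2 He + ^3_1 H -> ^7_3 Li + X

Conserve mass number: 4 + 3 = 7 + A, so A = 0.
Conserve atomic number: 2 + 1 = 3 + Z, so Z = 0.
A = 0 and Z = 0 is ^0_0 γ — a gamma ray.

gamma ray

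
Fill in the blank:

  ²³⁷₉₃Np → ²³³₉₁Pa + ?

alpha particle

Conserve mass number: 237 = 233 + A, so A = 4.
Conserve atomic number: 93 = 91 + Z, so Z = 2.
A = 4 and Z = 2 is ⁴₂He — an alpha particle.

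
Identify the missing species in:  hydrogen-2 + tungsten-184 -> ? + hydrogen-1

Conserve mass number: 2 + 184 = A + 1, so A = 185.
Conserve atomic number: 1 + 74 = Z + 1, so Z = 74.
Z = 74 is tungsten, so the species is tungsten-185.

W-185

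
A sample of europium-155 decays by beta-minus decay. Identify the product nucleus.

Gd-155

Beta-minus decay: mass number changes by +0, atomic number by +1.
A: 155 = 155; Z: 63 + 1 = 64.
Z = 64 is gadolinium, so the daughter is gadolinium-155.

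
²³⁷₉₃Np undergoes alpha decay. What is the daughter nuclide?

Alpha decay: mass number changes by -4, atomic number by -2.
A: 237 − 4 = 233; Z: 93 − 2 = 91.
Z = 91 is protactinium, so the daughter is ²³³₉₁Pa.

Pa-233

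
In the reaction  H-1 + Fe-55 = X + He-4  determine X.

Conserve mass number: 1 + 55 = A + 4, so A = 52.
Conserve atomic number: 1 + 26 = Z + 2, so Z = 25.
Z = 25 is manganese, so the species is Mn-52.

Mn-52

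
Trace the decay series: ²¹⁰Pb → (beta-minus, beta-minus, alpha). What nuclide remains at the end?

Pb-206

Start: (A, Z) = (210, 82).
After β⁻: (210, 83).
After β⁻: (210, 84).
After α: (206, 82).
Z = 82 is lead.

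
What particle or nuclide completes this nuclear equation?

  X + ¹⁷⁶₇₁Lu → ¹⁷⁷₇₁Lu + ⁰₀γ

Conserve mass number: A + 176 = 177 + 0, so A = 1.
Conserve atomic number: Z + 71 = 71 + 0, so Z = 0.
A = 1 and Z = 0 is ¹₀n — a neutron.

neutron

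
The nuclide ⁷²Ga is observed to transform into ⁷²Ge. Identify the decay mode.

beta-minus decay

ΔA = 72 − 72 = 0; ΔZ = 32 − 31 = +1.
A is unchanged and Z rises by 1 — a neutron has become a proton (β⁻ decay).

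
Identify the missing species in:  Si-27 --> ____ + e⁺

Conserve mass number: 27 = A + 0, so A = 27.
Conserve atomic number: 14 = Z + 1, so Z = 13.
Z = 13 is aluminium, so the species is Al-27.

Al-27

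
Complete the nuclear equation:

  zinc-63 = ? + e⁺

Conserve mass number: 63 = A + 0, so A = 63.
Conserve atomic number: 30 = Z + 1, so Z = 29.
Z = 29 is copper, so the species is copper-63.

Cu-63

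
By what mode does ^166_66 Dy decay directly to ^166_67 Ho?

beta-minus decay

ΔA = 166 − 166 = 0; ΔZ = 67 − 66 = +1.
A is unchanged and Z rises by 1 — a neutron has become a proton (β⁻ decay).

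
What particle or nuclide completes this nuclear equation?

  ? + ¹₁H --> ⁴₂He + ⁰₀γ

Conserve mass number: A + 1 = 4 + 0, so A = 3.
Conserve atomic number: Z + 1 = 2 + 0, so Z = 1.
A = 3 and Z = 1 is ³₁H — a triton.

triton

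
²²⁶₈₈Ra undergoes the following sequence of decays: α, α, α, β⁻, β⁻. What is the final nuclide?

Start: (A, Z) = (226, 88).
After α: (222, 86).
After α: (218, 84).
After α: (214, 82).
After β⁻: (214, 83).
After β⁻: (214, 84).
Z = 84 is polonium.

Po-214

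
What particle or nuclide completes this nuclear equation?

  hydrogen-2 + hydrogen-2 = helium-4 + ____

gamma ray

Conserve mass number: 2 + 2 = 4 + A, so A = 0.
Conserve atomic number: 1 + 1 = 2 + Z, so Z = 0.
A = 0 and Z = 0 is γ — a gamma ray.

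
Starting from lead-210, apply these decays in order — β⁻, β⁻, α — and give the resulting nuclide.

Start: (A, Z) = (210, 82).
After β⁻: (210, 83).
After β⁻: (210, 84).
After α: (206, 82).
Z = 82 is lead.

Pb-206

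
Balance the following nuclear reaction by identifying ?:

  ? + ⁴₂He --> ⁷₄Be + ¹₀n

Conserve mass number: A + 4 = 7 + 1, so A = 4.
Conserve atomic number: Z + 2 = 4 + 0, so Z = 2.
A = 4 and Z = 2 is ⁴₂He — an alpha particle.

alpha particle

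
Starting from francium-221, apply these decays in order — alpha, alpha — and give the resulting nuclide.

Start: (A, Z) = (221, 87).
After α: (217, 85).
After α: (213, 83).
Z = 83 is bismuth.

Bi-213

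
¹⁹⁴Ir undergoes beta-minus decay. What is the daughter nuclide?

Beta-minus decay: mass number changes by +0, atomic number by +1.
A: 194 = 194; Z: 77 + 1 = 78.
Z = 78 is platinum, so the daughter is ¹⁹⁴Pt.

Pt-194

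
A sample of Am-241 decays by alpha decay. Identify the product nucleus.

Alpha decay: mass number changes by -4, atomic number by -2.
A: 241 − 4 = 237; Z: 95 − 2 = 93.
Z = 93 is neptunium, so the daughter is Np-237.

Np-237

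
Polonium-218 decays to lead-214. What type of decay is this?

ΔA = 214 − 218 = -4; ΔZ = 82 − 84 = -2.
A drops by 4 and Z drops by 2 — the signature of alpha emission.

alpha decay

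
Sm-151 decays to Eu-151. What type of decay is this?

beta-minus decay

ΔA = 151 − 151 = 0; ΔZ = 63 − 62 = +1.
A is unchanged and Z rises by 1 — a neutron has become a proton (β⁻ decay).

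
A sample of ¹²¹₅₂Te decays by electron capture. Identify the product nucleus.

Electron capture: mass number changes by +0, atomic number by -1.
A: 121 = 121; Z: 52 − 1 = 51.
Z = 51 is antimony, so the daughter is ¹²¹₅₁Sb.

Sb-121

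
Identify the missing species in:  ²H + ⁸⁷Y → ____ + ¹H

Y-88

Conserve mass number: 2 + 87 = A + 1, so A = 88.
Conserve atomic number: 1 + 39 = Z + 1, so Z = 39.
Z = 39 is yttrium, so the species is ⁸⁸Y.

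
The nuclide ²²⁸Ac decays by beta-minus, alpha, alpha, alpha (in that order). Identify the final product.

Po-216

Start: (A, Z) = (228, 89).
After β⁻: (228, 90).
After α: (224, 88).
After α: (220, 86).
After α: (216, 84).
Z = 84 is polonium.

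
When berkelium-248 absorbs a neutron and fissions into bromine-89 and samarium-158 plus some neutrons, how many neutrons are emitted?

Conserve mass number: 249 = 89 + 158 + k, so k = 249 − 247 = 2.
Check atomic number: 97 = 35 + 62 + 0 = 97. ✓

2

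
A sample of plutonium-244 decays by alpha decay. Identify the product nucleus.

U-240

Alpha decay: mass number changes by -4, atomic number by -2.
A: 244 − 4 = 240; Z: 94 − 2 = 92.
Z = 92 is uranium, so the daughter is uranium-240.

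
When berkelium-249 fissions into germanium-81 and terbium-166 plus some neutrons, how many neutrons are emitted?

Conserve mass number: 249 = 81 + 166 + k, so k = 249 − 247 = 2.
Check atomic number: 97 = 32 + 65 + 0 = 97. ✓

2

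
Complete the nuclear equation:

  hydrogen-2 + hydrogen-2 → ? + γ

Conserve mass number: 2 + 2 = A + 0, so A = 4.
Conserve atomic number: 1 + 1 = Z + 0, so Z = 2.
A = 4 and Z = 2 is helium-4 — an alpha particle.

He-4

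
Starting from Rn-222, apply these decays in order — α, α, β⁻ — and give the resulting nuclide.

Start: (A, Z) = (222, 86).
After α: (218, 84).
After α: (214, 82).
After β⁻: (214, 83).
Z = 83 is bismuth.

Bi-214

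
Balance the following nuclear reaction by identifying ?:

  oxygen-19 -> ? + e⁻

F-19

Conserve mass number: 19 = A + 0, so A = 19.
Conserve atomic number: 8 = Z − 1, so Z = 9.
Z = 9 is fluorine, so the species is fluorine-19.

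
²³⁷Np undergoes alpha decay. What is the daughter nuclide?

Pa-233

Alpha decay: mass number changes by -4, atomic number by -2.
A: 237 − 4 = 233; Z: 93 − 2 = 91.
Z = 91 is protactinium, so the daughter is ²³³Pa.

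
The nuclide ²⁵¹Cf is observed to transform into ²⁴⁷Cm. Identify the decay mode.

alpha decay

ΔA = 247 − 251 = -4; ΔZ = 96 − 98 = -2.
A drops by 4 and Z drops by 2 — the signature of alpha emission.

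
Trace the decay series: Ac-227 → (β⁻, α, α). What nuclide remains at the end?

Rn-219

Start: (A, Z) = (227, 89).
After β⁻: (227, 90).
After α: (223, 88).
After α: (219, 86).
Z = 86 is radon.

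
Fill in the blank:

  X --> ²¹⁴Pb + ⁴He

Po-218

Conserve mass number: A = 214 + 4, so A = 218.
Conserve atomic number: Z = 82 + 2, so Z = 84.
Z = 84 is polonium, so the species is ²¹⁸Po.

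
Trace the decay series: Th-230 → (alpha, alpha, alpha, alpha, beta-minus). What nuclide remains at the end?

Start: (A, Z) = (230, 90).
After α: (226, 88).
After α: (222, 86).
After α: (218, 84).
After α: (214, 82).
After β⁻: (214, 83).
Z = 83 is bismuth.

Bi-214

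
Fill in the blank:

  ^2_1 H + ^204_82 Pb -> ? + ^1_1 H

Conserve mass number: 2 + 204 = A + 1, so A = 205.
Conserve atomic number: 1 + 82 = Z + 1, so Z = 82.
Z = 82 is lead, so the species is ^205_82 Pb.

Pb-205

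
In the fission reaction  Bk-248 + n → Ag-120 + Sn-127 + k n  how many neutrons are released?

2

Conserve mass number: 249 = 120 + 127 + k, so k = 249 − 247 = 2.
Check atomic number: 97 = 47 + 50 + 0 = 97. ✓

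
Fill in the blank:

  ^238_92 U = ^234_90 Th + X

Conserve mass number: 238 = 234 + A, so A = 4.
Conserve atomic number: 92 = 90 + Z, so Z = 2.
A = 4 and Z = 2 is ^4_2 He — an alpha particle.

alpha particle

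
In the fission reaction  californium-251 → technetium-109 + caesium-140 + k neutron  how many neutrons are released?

Conserve mass number: 251 = 109 + 140 + k, so k = 251 − 249 = 2.
Check atomic number: 98 = 43 + 55 + 0 = 98. ✓

2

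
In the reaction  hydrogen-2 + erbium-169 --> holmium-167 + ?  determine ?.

Conserve mass number: 2 + 169 = 167 + A, so A = 4.
Conserve atomic number: 1 + 68 = 67 + Z, so Z = 2.
A = 4 and Z = 2 is helium-4 — an alpha particle.

alpha particle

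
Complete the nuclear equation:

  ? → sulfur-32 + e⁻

Conserve mass number: A = 32 + 0, so A = 32.
Conserve atomic number: Z = 16 − 1, so Z = 15.
Z = 15 is phosphorus, so the species is phosphorus-32.

P-32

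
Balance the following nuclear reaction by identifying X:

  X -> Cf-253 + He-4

Fm-257

Conserve mass number: A = 253 + 4, so A = 257.
Conserve atomic number: Z = 98 + 2, so Z = 100.
Z = 100 is fermium, so the species is Fm-257.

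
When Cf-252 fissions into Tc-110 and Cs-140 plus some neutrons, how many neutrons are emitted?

2

Conserve mass number: 252 = 110 + 140 + k, so k = 252 − 250 = 2.
Check atomic number: 98 = 43 + 55 + 0 = 98. ✓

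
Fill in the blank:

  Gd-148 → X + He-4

Sm-144

Conserve mass number: 148 = A + 4, so A = 144.
Conserve atomic number: 64 = Z + 2, so Z = 62.
Z = 62 is samarium, so the species is Sm-144.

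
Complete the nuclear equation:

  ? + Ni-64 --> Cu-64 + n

Conserve mass number: A + 64 = 64 + 1, so A = 1.
Conserve atomic number: Z + 28 = 29 + 0, so Z = 1.
A = 1 and Z = 1 is H-1 — a proton.

proton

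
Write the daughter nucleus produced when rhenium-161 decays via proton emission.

Proton emission: mass number changes by -1, atomic number by -1.
A: 161 − 1 = 160; Z: 75 − 1 = 74.
Z = 74 is tungsten, so the daughter is tungsten-160.

W-160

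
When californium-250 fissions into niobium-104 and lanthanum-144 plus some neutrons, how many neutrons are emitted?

2

Conserve mass number: 250 = 104 + 144 + k, so k = 250 − 248 = 2.
Check atomic number: 98 = 41 + 57 + 0 = 98. ✓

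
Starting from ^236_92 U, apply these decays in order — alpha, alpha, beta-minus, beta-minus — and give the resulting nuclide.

Th-228

Start: (A, Z) = (236, 92).
After α: (232, 90).
After α: (228, 88).
After β⁻: (228, 89).
After β⁻: (228, 90).
Z = 90 is thorium.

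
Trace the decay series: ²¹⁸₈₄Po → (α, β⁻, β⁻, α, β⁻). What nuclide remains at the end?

Start: (A, Z) = (218, 84).
After α: (214, 82).
After β⁻: (214, 83).
After β⁻: (214, 84).
After α: (210, 82).
After β⁻: (210, 83).
Z = 83 is bismuth.

Bi-210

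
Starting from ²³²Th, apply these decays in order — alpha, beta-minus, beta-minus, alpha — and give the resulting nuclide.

Start: (A, Z) = (232, 90).
After α: (228, 88).
After β⁻: (228, 89).
After β⁻: (228, 90).
After α: (224, 88).
Z = 88 is radium.

Ra-224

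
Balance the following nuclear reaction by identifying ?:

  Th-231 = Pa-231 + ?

Conserve mass number: 231 = 231 + A, so A = 0.
Conserve atomic number: 90 = 91 + Z, so Z = -1.
A = 0 and Z = -1 is e⁻ — a beta-minus particle.

beta-minus particle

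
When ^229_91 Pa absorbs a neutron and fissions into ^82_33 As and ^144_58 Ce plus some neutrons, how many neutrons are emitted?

Conserve mass number: 230 = 82 + 144 + k, so k = 230 − 226 = 4.
Check atomic number: 91 = 33 + 58 + 0 = 91. ✓

4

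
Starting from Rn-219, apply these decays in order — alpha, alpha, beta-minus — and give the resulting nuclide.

Bi-211

Start: (A, Z) = (219, 86).
After α: (215, 84).
After α: (211, 82).
After β⁻: (211, 83).
Z = 83 is bismuth.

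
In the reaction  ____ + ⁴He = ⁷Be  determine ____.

Conserve mass number: A + 4 = 7, so A = 3.
Conserve atomic number: Z + 2 = 4, so Z = 2.
Z = 2 is helium, so the species is ³He.

He-3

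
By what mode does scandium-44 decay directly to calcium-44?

beta-plus decay or electron capture

ΔA = 44 − 44 = 0; ΔZ = 20 − 21 = -1.
A is unchanged and Z drops by 1 — a proton has become a neutron (β⁺ emission or electron capture).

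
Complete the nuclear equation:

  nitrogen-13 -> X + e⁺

C-13

Conserve mass number: 13 = A + 0, so A = 13.
Conserve atomic number: 7 = Z + 1, so Z = 6.
Z = 6 is carbon, so the species is carbon-13.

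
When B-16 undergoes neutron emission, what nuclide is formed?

Neutron emission: mass number changes by -1, atomic number by +0.
A: 16 − 1 = 15; Z: 5 = 5.
Z = 5 is boron, so the daughter is B-15.

B-15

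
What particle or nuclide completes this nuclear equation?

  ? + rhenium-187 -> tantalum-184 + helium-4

neutron

Conserve mass number: A + 187 = 184 + 4, so A = 1.
Conserve atomic number: Z + 75 = 73 + 2, so Z = 0.
A = 1 and Z = 0 is neutron — a neutron.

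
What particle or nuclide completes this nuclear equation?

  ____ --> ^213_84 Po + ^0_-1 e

Bi-213

Conserve mass number: A = 213 + 0, so A = 213.
Conserve atomic number: Z = 84 − 1, so Z = 83.
Z = 83 is bismuth, so the species is ^213_83 Bi.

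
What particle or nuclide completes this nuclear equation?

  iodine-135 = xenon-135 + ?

Conserve mass number: 135 = 135 + A, so A = 0.
Conserve atomic number: 53 = 54 + Z, so Z = -1.
A = 0 and Z = -1 is e⁻ — a beta-minus particle.

beta-minus particle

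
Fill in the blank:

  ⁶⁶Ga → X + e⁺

Zn-66

Conserve mass number: 66 = A + 0, so A = 66.
Conserve atomic number: 31 = Z + 1, so Z = 30.
Z = 30 is zinc, so the species is ⁶⁶Zn.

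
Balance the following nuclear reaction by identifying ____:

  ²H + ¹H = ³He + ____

Conserve mass number: 2 + 1 = 3 + A, so A = 0.
Conserve atomic number: 1 + 1 = 2 + Z, so Z = 0.
A = 0 and Z = 0 is γ — a gamma ray.

gamma ray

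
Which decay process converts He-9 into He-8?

neutron emission

ΔA = 8 − 9 = -1; ΔZ = 2 − 2 = +0.
A drops by 1 with Z unchanged — a neutron was emitted.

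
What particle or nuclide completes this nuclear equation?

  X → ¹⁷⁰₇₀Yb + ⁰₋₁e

Tm-170

Conserve mass number: A = 170 + 0, so A = 170.
Conserve atomic number: Z = 70 − 1, so Z = 69.
Z = 69 is thulium, so the species is ¹⁷⁰₆₉Tm.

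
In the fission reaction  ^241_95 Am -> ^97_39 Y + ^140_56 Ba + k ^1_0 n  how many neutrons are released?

Conserve mass number: 241 = 97 + 140 + k, so k = 241 − 237 = 4.
Check atomic number: 95 = 39 + 56 + 0 = 95. ✓

4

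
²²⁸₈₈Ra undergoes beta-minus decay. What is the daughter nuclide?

Ac-228

Beta-minus decay: mass number changes by +0, atomic number by +1.
A: 228 = 228; Z: 88 + 1 = 89.
Z = 89 is actinium, so the daughter is ²²⁸₈₉Ac.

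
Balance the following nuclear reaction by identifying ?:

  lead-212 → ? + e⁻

Bi-212

Conserve mass number: 212 = A + 0, so A = 212.
Conserve atomic number: 82 = Z − 1, so Z = 83.
Z = 83 is bismuth, so the species is bismuth-212.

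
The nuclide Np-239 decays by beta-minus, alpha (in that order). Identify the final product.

U-235

Start: (A, Z) = (239, 93).
After β⁻: (239, 94).
After α: (235, 92).
Z = 92 is uranium.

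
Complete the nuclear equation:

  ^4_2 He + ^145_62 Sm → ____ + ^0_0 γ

Gd-149

Conserve mass number: 4 + 145 = A + 0, so A = 149.
Conserve atomic number: 2 + 62 = Z + 0, so Z = 64.
Z = 64 is gadolinium, so the species is ^149_64 Gd.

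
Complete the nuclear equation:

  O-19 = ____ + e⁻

Conserve mass number: 19 = A + 0, so A = 19.
Conserve atomic number: 8 = Z − 1, so Z = 9.
Z = 9 is fluorine, so the species is F-19.

F-19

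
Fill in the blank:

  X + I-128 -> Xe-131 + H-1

Conserve mass number: A + 128 = 131 + 1, so A = 4.
Conserve atomic number: Z + 53 = 54 + 1, so Z = 2.
A = 4 and Z = 2 is He-4 — an alpha particle.

alpha particle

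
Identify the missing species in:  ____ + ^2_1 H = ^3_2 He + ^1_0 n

deuteron

Conserve mass number: A + 2 = 3 + 1, so A = 2.
Conserve atomic number: Z + 1 = 2 + 0, so Z = 1.
A = 2 and Z = 1 is ^2_1 H — a deuteron.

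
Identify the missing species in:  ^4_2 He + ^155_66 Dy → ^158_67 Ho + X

Conserve mass number: 4 + 155 = 158 + A, so A = 1.
Conserve atomic number: 2 + 66 = 67 + Z, so Z = 1.
A = 1 and Z = 1 is ^1_1 H — a proton.

proton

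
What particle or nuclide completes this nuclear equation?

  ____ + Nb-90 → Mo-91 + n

deuteron

Conserve mass number: A + 90 = 91 + 1, so A = 2.
Conserve atomic number: Z + 41 = 42 + 0, so Z = 1.
A = 2 and Z = 1 is H-2 — a deuteron.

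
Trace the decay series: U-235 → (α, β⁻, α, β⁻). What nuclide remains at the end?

Th-227

Start: (A, Z) = (235, 92).
After α: (231, 90).
After β⁻: (231, 91).
After α: (227, 89).
After β⁻: (227, 90).
Z = 90 is thorium.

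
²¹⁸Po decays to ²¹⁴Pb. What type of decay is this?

ΔA = 214 − 218 = -4; ΔZ = 82 − 84 = -2.
A drops by 4 and Z drops by 2 — the signature of alpha emission.

alpha decay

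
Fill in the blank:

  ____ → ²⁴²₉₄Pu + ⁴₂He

Conserve mass number: A = 242 + 4, so A = 246.
Conserve atomic number: Z = 94 + 2, so Z = 96.
Z = 96 is curium, so the species is ²⁴⁶₉₆Cm.

Cm-246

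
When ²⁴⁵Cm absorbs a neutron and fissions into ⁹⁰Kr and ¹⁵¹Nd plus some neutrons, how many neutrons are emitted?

Conserve mass number: 246 = 90 + 151 + k, so k = 246 − 241 = 5.
Check atomic number: 96 = 36 + 60 + 0 = 96. ✓

5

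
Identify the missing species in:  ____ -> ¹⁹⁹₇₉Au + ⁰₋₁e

Conserve mass number: A = 199 + 0, so A = 199.
Conserve atomic number: Z = 79 − 1, so Z = 78.
Z = 78 is platinum, so the species is ¹⁹⁹₇₈Pt.

Pt-199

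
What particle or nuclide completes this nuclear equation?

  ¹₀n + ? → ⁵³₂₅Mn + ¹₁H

Fe-53

Conserve mass number: 1 + A = 53 + 1, so A = 53.
Conserve atomic number: 0 + Z = 25 + 1, so Z = 26.
Z = 26 is iron, so the species is ⁵³₂₆Fe.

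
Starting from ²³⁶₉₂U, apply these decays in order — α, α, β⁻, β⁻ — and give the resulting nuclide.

Start: (A, Z) = (236, 92).
After α: (232, 90).
After α: (228, 88).
After β⁻: (228, 89).
After β⁻: (228, 90).
Z = 90 is thorium.

Th-228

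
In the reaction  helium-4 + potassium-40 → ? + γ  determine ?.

Conserve mass number: 4 + 40 = A + 0, so A = 44.
Conserve atomic number: 2 + 19 = Z + 0, so Z = 21.
Z = 21 is scandium, so the species is scandium-44.

Sc-44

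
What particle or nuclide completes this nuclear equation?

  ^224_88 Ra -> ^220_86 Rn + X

Conserve mass number: 224 = 220 + A, so A = 4.
Conserve atomic number: 88 = 86 + Z, so Z = 2.
A = 4 and Z = 2 is ^4_2 He — an alpha particle.

alpha particle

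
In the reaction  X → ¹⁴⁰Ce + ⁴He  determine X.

Nd-144

Conserve mass number: A = 140 + 4, so A = 144.
Conserve atomic number: Z = 58 + 2, so Z = 60.
Z = 60 is neodymium, so the species is ¹⁴⁴Nd.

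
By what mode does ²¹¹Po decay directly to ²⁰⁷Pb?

ΔA = 207 − 211 = -4; ΔZ = 82 − 84 = -2.
A drops by 4 and Z drops by 2 — the signature of alpha emission.

alpha decay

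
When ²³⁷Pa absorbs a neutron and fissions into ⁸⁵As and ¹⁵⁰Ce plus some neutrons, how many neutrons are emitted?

Conserve mass number: 238 = 85 + 150 + k, so k = 238 − 235 = 3.
Check atomic number: 91 = 33 + 58 + 0 = 91. ✓

3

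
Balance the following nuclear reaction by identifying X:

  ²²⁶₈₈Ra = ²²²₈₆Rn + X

alpha particle

Conserve mass number: 226 = 222 + A, so A = 4.
Conserve atomic number: 88 = 86 + Z, so Z = 2.
A = 4 and Z = 2 is ⁴₂He — an alpha particle.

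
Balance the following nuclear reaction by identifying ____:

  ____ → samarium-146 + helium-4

Gd-150

Conserve mass number: A = 146 + 4, so A = 150.
Conserve atomic number: Z = 62 + 2, so Z = 64.
Z = 64 is gadolinium, so the species is gadolinium-150.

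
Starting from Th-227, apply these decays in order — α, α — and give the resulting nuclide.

Rn-219

Start: (A, Z) = (227, 90).
After α: (223, 88).
After α: (219, 86).
Z = 86 is radon.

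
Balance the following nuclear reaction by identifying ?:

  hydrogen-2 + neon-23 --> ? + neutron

Na-24

Conserve mass number: 2 + 23 = A + 1, so A = 24.
Conserve atomic number: 1 + 10 = Z + 0, so Z = 11.
Z = 11 is sodium, so the species is sodium-24.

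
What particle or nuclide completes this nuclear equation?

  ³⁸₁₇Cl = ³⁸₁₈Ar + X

Conserve mass number: 38 = 38 + A, so A = 0.
Conserve atomic number: 17 = 18 + Z, so Z = -1.
A = 0 and Z = -1 is ⁰₋₁e — a beta-minus particle.

beta-minus particle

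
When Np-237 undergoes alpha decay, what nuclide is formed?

Alpha decay: mass number changes by -4, atomic number by -2.
A: 237 − 4 = 233; Z: 93 − 2 = 91.
Z = 91 is protactinium, so the daughter is Pa-233.

Pa-233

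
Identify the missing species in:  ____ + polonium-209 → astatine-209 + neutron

proton

Conserve mass number: A + 209 = 209 + 1, so A = 1.
Conserve atomic number: Z + 84 = 85 + 0, so Z = 1.
A = 1 and Z = 1 is hydrogen-1 — a proton.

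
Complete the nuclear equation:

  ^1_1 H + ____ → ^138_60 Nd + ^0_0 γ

Pr-137

Conserve mass number: 1 + A = 138 + 0, so A = 137.
Conserve atomic number: 1 + Z = 60 + 0, so Z = 59.
Z = 59 is praseodymium, so the species is ^137_59 Pr.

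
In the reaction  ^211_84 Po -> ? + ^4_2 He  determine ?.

Conserve mass number: 211 = A + 4, so A = 207.
Conserve atomic number: 84 = Z + 2, so Z = 82.
Z = 82 is lead, so the species is ^207_82 Pb.

Pb-207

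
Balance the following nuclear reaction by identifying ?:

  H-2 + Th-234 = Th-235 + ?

Conserve mass number: 2 + 234 = 235 + A, so A = 1.
Conserve atomic number: 1 + 90 = 90 + Z, so Z = 1.
A = 1 and Z = 1 is H-1 — a proton.

proton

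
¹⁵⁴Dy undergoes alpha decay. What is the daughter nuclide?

Gd-150

Alpha decay: mass number changes by -4, atomic number by -2.
A: 154 − 4 = 150; Z: 66 − 2 = 64.
Z = 64 is gadolinium, so the daughter is ¹⁵⁰Gd.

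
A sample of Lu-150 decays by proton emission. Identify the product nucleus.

Proton emission: mass number changes by -1, atomic number by -1.
A: 150 − 1 = 149; Z: 71 − 1 = 70.
Z = 70 is ytterbium, so the daughter is Yb-149.

Yb-149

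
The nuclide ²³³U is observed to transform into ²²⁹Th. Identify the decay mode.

ΔA = 229 − 233 = -4; ΔZ = 90 − 92 = -2.
A drops by 4 and Z drops by 2 — the signature of alpha emission.

alpha decay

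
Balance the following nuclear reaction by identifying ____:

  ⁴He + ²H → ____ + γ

Conserve mass number: 4 + 2 = A + 0, so A = 6.
Conserve atomic number: 2 + 1 = Z + 0, so Z = 3.
Z = 3 is lithium, so the species is ⁶Li.

Li-6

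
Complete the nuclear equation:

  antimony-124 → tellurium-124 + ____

beta-minus particle

Conserve mass number: 124 = 124 + A, so A = 0.
Conserve atomic number: 51 = 52 + Z, so Z = -1.
A = 0 and Z = -1 is e⁻ — a beta-minus particle.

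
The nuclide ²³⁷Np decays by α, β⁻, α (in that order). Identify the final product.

Th-229

Start: (A, Z) = (237, 93).
After α: (233, 91).
After β⁻: (233, 92).
After α: (229, 90).
Z = 90 is thorium.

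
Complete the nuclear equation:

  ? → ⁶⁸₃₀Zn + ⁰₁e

Ga-68

Conserve mass number: A = 68 + 0, so A = 68.
Conserve atomic number: Z = 30 + 1, so Z = 31.
Z = 31 is gallium, so the species is ⁶⁸₃₁Ga.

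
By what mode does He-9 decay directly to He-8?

neutron emission

ΔA = 8 − 9 = -1; ΔZ = 2 − 2 = +0.
A drops by 1 with Z unchanged — a neutron was emitted.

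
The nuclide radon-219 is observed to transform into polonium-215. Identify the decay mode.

ΔA = 215 − 219 = -4; ΔZ = 84 − 86 = -2.
A drops by 4 and Z drops by 2 — the signature of alpha emission.

alpha decay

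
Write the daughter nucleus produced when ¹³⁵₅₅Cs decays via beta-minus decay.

Ba-135

Beta-minus decay: mass number changes by +0, atomic number by +1.
A: 135 = 135; Z: 55 + 1 = 56.
Z = 56 is barium, so the daughter is ¹³⁵₅₆Ba.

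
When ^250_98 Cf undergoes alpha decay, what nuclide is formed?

Alpha decay: mass number changes by -4, atomic number by -2.
A: 250 − 4 = 246; Z: 98 − 2 = 96.
Z = 96 is curium, so the daughter is ^246_96 Cm.

Cm-246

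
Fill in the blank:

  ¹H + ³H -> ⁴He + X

gamma ray

Conserve mass number: 1 + 3 = 4 + A, so A = 0.
Conserve atomic number: 1 + 1 = 2 + Z, so Z = 0.
A = 0 and Z = 0 is γ — a gamma ray.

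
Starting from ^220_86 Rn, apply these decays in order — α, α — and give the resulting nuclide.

Pb-212

Start: (A, Z) = (220, 86).
After α: (216, 84).
After α: (212, 82).
Z = 82 is lead.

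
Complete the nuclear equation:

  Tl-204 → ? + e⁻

Conserve mass number: 204 = A + 0, so A = 204.
Conserve atomic number: 81 = Z − 1, so Z = 82.
Z = 82 is lead, so the species is Pb-204.

Pb-204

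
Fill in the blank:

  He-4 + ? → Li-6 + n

triton

Conserve mass number: 4 + A = 6 + 1, so A = 3.
Conserve atomic number: 2 + Z = 3 + 0, so Z = 1.
A = 3 and Z = 1 is H-3 — a triton.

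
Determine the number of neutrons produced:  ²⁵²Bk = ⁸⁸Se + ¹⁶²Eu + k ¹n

2

Conserve mass number: 252 = 88 + 162 + k, so k = 252 − 250 = 2.
Check atomic number: 97 = 34 + 63 + 0 = 97. ✓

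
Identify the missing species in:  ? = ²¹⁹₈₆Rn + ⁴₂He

Ra-223

Conserve mass number: A = 219 + 4, so A = 223.
Conserve atomic number: Z = 86 + 2, so Z = 88.
Z = 88 is radium, so the species is ²²³₈₈Ra.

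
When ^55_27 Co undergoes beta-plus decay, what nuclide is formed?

Fe-55

Beta-plus decay: mass number changes by +0, atomic number by -1.
A: 55 = 55; Z: 27 − 1 = 26.
Z = 26 is iron, so the daughter is ^55_26 Fe.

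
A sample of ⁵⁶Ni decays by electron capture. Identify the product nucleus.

Co-56

Electron capture: mass number changes by +0, atomic number by -1.
A: 56 = 56; Z: 28 − 1 = 27.
Z = 27 is cobalt, so the daughter is ⁵⁶Co.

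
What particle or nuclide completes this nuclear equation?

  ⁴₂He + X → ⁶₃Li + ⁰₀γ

deuteron

Conserve mass number: 4 + A = 6 + 0, so A = 2.
Conserve atomic number: 2 + Z = 3 + 0, so Z = 1.
A = 2 and Z = 1 is ²₁H — a deuteron.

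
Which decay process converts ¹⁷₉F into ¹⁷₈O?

ΔA = 17 − 17 = 0; ΔZ = 8 − 9 = -1.
A is unchanged and Z drops by 1 — a proton has become a neutron (β⁺ emission or electron capture).

beta-plus decay or electron capture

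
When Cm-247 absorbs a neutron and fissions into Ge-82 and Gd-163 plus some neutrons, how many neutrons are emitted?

3

Conserve mass number: 248 = 82 + 163 + k, so k = 248 − 245 = 3.
Check atomic number: 96 = 32 + 64 + 0 = 96. ✓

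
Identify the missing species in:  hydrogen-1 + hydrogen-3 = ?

Conserve mass number: 1 + 3 = A, so A = 4.
Conserve atomic number: 1 + 1 = Z, so Z = 2.
A = 4 and Z = 2 is helium-4 — an alpha particle.

He-4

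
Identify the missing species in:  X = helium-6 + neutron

Conserve mass number: A = 6 + 1, so A = 7.
Conserve atomic number: Z = 2 + 0, so Z = 2.
Z = 2 is helium, so the species is helium-7.

He-7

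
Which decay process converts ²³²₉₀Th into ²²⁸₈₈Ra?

ΔA = 228 − 232 = -4; ΔZ = 88 − 90 = -2.
A drops by 4 and Z drops by 2 — the signature of alpha emission.

alpha decay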